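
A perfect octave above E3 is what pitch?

E4

The letter stays E (same as the start), shifted an octave up.
A perfect octave is 12 semitones; 12 semitones up from E3 gives E4.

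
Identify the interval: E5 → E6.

E to E is the same letter name, plus an octave — that makes it an octave of some quality.
The perfect octave spans 12 semitones, and E5 to E6 is exactly 12 semitones — so this is a perfect octave.

perfect octave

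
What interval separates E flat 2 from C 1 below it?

m10

Descending from Eb2 to C1 is the same interval as ascending C1 to Eb2.
C to E spans three letter names (C-D-E), plus an octave — that makes it a tenth of some quality.
At 15 semitones, C1→Eb2 falls one short of a major tenth: minor.
(Equivalently, a compound minor third: a minor third plus an octave.)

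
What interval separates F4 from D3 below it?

m10

Descending from F4 to D3 is the same interval as ascending D3 to F4.
D to F spans three letter names (D-E-F), plus an octave — that makes it a tenth of some quality.
A major tenth would be 16 semitones, but D3 to F4 is 15 — one semitone narrower, making it a minor tenth.
(Equivalently, a compound minor third: a minor third plus an octave.)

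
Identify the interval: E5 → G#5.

major 3rd

E to G spans three letter names (E-F-G), so the interval is some kind of third.
The major third spans 4 semitones, and E5 to G#5 is exactly 4 semitones — so this is a major third.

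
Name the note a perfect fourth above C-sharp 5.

Counting four letter names up from C lands on F.
A perfect fourth is 5 semitones; 5 semitones up from C#5 gives F#5.

F-sharp 5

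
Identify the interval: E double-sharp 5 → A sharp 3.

Descending from E##5 to A#3 is the same interval as ascending A#3 to E##5.
A to E spans five letter names (A-B-C-D-E), plus an octave, so the interval is some kind of twelfth.
The perfect twelfth is 19 semitones; here we have 20, one semitone wider: augmented.
(Equivalently, a compound augmented fifth: an augmented fifth plus an octave.)

A12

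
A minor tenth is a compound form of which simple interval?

Take out an octave (7 from the number): 10 − 7 = 3.
Quality carries through unchanged, so the simple form is a minor third.

minor 3rd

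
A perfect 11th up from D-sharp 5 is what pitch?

G-sharp 6

The eleventh's letter: D up four letter names plus an octave → G.
A perfect eleventh is 17 semitones; 17 semitones up from D#5 gives G#6.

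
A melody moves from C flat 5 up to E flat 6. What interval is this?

C to E spans three letter names (C-D-E), plus an octave, so the interval is some kind of tenth.
Counting semitones, Cb5→Eb6 is 16, which is the major tenth.
(Equivalently, a compound major third: a major third plus an octave.)

major tenth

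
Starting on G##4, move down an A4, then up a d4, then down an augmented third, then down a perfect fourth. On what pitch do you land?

Bbb3

Down an augmented fourth from G##4: D#4 (6 semitones down).
D#4 up a diminished fourth → G4 (4 semitones).
Down an augmented third from G4: Ebb4 (5 semitones down).
Ebb4 down a perfect fourth → Bbb3 (5 semitones).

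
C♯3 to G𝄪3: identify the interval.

C to G spans five letter names (C-D-E-F-G) — that makes it a fifth of some quality.
A perfect fifth would be 7 semitones; C#3 to G##3 is 8, one semitone wider, so the interval is augmented.

A5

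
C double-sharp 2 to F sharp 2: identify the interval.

C to F spans four letter names (C-D-E-F): a fourth.
C##2 to F#2 spans 4 semitones — one semitone narrower than the perfect fourth (5) — giving a diminished fourth.

diminished fourth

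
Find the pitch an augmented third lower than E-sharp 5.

C 5

The third takes the letter from E down to C.
An augmented third spans 5 semitones, so from E#5 the target pitch is C5.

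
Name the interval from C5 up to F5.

perfect fourth

C to F spans four letter names (C-D-E-F): a fourth.
C5 to F5 is 5 semitones, matching the perfect fourth exactly, so the quality is perfect.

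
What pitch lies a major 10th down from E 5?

Counting three letter names plus an octave down from E lands on C.
A major tenth is 16 semitones; 16 semitones down from E5 gives C4.

C 4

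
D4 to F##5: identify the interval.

D to F spans three letter names (D-E-F), plus an octave: a tenth.
The major tenth is 16 semitones; here we have 17, one semitone wider: augmented.
(Equivalently, a compound augmented third: an augmented third plus an octave.)

augmented 10th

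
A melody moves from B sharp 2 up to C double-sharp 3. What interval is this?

B to C spans two letter names (B-C), so the interval is some kind of second.
Counting semitones, B#2→C##3 is 2, which is the major second.

major second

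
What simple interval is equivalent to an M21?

Subtracting seven from the interval number removes an octave: 21 − 14 = 7.
That makes a major twenty-first a compound major seventh — 2 octaves plus a major seventh.

M7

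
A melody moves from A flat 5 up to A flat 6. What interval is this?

perfect octave

A to A is the same letter name, plus an octave, so the interval is some kind of octave.
The perfect octave spans 12 semitones, and Ab5 to Ab6 is exactly 12 semitones — so this is a perfect octave.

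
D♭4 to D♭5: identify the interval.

P8

D to D is the same letter name, plus an octave, so the interval is some kind of octave.
Db4 to Db5 is 12 semitones, matching the perfect octave exactly, so the quality is perfect.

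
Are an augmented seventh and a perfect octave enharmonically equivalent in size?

An augmented seventh spans 12 semitones, and a perfect octave also spans 12 semitones — they're enharmonic.

Yes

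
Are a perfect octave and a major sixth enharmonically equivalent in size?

A perfect octave spans 12 semitones; a major sixth spans 9 semitones. They differ by 3.

No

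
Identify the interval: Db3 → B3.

augmented sixth

D to B spans six letter names (D-E-F-G-A-B), so the interval is some kind of sixth.
The major sixth is 9 semitones; here we have 10, one semitone wider: augmented.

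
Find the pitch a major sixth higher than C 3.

The sixth takes the letter from C up to A.
A major sixth is 9 semitones; 9 semitones up from C3 gives A3.

A 3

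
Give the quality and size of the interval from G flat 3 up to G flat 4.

G to G is the same letter name, plus an octave: an octave.
Gb3 to Gb4 is 12 semitones, matching the perfect octave exactly, so the quality is perfect.

perfect octave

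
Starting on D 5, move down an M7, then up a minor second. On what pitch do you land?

F flat 4

D5 down a major seventh → Eb4 (11 semitones).
A minor second up from Eb4 is Fb4.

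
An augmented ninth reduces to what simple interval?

Subtracting seven from the interval number removes an octave: 9 − 7 = 2.
So an augmented ninth is an octave plus an augmented second. The quality is unchanged.

A2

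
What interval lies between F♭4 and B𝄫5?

P11

F to B spans four letter names (F-G-A-B), plus an octave: an eleventh.
Fb4 to Bbb5 is 17 semitones, matching the perfect eleventh exactly, so the quality is perfect.
(Equivalently, a compound perfect fourth: a perfect fourth plus an octave.)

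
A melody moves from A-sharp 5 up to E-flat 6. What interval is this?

A to E spans five letter names (A-B-C-D-E): a fifth.
The perfect fifth is 7 semitones; here we have 5, two semitones narrower: doubly diminished.

doubly diminished fifth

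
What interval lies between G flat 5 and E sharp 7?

G to E spans six letter names (G-A-B-C-D-E), plus an octave: a thirteenth.
A major thirteenth would be 21 semitones; Gb5 to E#7 is 23, two semitones wider, so the interval is doubly augmented.
(Equivalently, a compound doubly augmented sixth: a doubly augmented sixth plus an octave.)

doubly augmented thirteenth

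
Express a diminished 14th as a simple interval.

diminished 7th

Take out an octave (7 from the number): 14 − 7 = 7.
So a diminished fourteenth is an octave plus a diminished seventh. The quality is unchanged.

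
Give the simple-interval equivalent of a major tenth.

M3

Subtracting seven from the interval number removes an octave: 10 − 7 = 3.
So a major tenth is an octave plus a major third. The quality is unchanged.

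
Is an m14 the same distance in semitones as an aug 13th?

Both span 22 semitones: a minor fourteenth and an augmented thirteenth are the same chromatic distance.

Yes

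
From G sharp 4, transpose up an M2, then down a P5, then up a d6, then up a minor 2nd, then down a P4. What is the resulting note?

G flat 4

A major second up from G#4 is A#4.
A perfect fifth down from A#4 is D#4.
D#4 up a diminished sixth → Bb4 (7 semitones).
A minor second up from Bb4 is Cb5.
Down a perfect fourth from Cb5: Gb4 (5 semitones down).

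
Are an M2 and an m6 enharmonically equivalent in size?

No

A major second spans 2 semitones; a minor sixth spans 8 semitones. They differ by 6.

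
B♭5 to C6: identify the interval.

M2

B to C spans two letter names (B-C) — that makes it a second of some quality.
Counting semitones, Bb5→C6 is 2, which is the major second.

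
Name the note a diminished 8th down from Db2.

The letter stays D (same as the start), shifted an octave down.
A diminished octave spans 11 semitones, so from Db2 the target pitch is D1.

D1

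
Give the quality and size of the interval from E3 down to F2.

Descending from E3 to F2 is the same interval as ascending F2 to E3.
F to E spans seven letter names (F-G-A-B-C-D-E): a seventh.
The major seventh spans 11 semitones, and F2 to E3 is exactly 11 semitones — so this is a major seventh.

major seventh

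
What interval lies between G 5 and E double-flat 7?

G to E spans six letter names (G-A-B-C-D-E), plus an octave — that makes it a thirteenth of some quality.
A major thirteenth would be 21 semitones; G5 to Ebb7 is 19, two semitones narrower, so the interval is diminished.
(Equivalently, a compound diminished sixth: a diminished sixth plus an octave.)

d13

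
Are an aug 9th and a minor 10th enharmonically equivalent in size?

Yes

Both span 15 semitones: an augmented ninth and a minor tenth are the same chromatic distance.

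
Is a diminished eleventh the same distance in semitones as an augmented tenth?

No

A diminished eleventh is 16 semitones but an augmented tenth is 17 semitones — different sizes.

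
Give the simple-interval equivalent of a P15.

Take out an octave (7 from the number): 15 − 7 = 8.
So a perfect fifteenth is an octave plus a perfect octave. The quality is unchanged.

perfect octave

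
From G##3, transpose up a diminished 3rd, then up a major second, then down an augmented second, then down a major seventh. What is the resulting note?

Up a diminished third from G##3: B3 (2 semitones up).
B3 up a major second → C#4 (2 semitones).
C#4 down an augmented second → Bb3 (3 semitones).
Bb3 down a major seventh → Cb3 (11 semitones).

Cb3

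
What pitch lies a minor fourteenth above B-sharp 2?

A-sharp 4

The fourteenth's letter: B up seven letter names plus an octave → A.
Moving 22 semitones up from B#2 (the size of a minor fourteenth) reaches A#4.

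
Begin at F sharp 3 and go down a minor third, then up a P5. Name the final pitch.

A sharp 3

Down a minor third from F#3: D#3 (3 semitones down).
A perfect fifth up from D#3 is A#3.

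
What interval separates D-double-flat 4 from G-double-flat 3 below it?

perfect fifth

Descending from Dbb4 to Gbb3 is the same interval as ascending Gbb3 to Dbb4.
G to D spans five letter names (G-A-B-C-D), so the interval is some kind of fifth.
Gbb3 to Dbb4 is 7 semitones, matching the perfect fifth exactly, so the quality is perfect.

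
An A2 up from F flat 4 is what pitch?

Counting two letter names up from F lands on G.
An augmented second spans 3 semitones, so from Fb4 the target pitch is G4.

G 4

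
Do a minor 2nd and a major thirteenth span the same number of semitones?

No

A minor second is 1 semitone but a major thirteenth is 21 semitones — different sizes.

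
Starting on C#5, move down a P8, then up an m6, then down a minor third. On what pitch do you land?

Down a perfect octave from C#5: C#4 (12 semitones down).
C#4 up a minor sixth → A4 (8 semitones).
A minor third down from A4 is F#4.

F#4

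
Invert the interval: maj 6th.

The rule of nine gives the new number: 9 − 6 = 3, so a sixth becomes a third.
Quality inverts too: major becomes minor. That makes the inversion a minor third.

m3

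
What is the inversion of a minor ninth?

major 7th

First reduce the compound minor ninth to its simple form, a minor second.
Interval numbers invert to sum to nine: 2 + 7 = 9, so a second inverts to a seventh.
And minor becomes major under inversion, so we get a major seventh.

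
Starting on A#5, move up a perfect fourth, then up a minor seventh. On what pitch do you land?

C#7

A perfect fourth up from A#5 is D#6.
D#6 up a minor seventh → C#7 (10 semitones).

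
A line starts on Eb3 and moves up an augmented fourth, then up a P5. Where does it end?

Eb3 up an augmented fourth → A3 (6 semitones).
Up a perfect fifth from A3: E4 (7 semitones up).

E4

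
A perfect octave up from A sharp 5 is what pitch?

An octave keeps the letter name A, an octave up from A.
A perfect octave spans 12 semitones, so from A#5 the target pitch is A#6.

A sharp 6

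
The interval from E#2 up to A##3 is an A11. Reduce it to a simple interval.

augmented fourth

Each octave removed subtracts seven from the number: 11 − 7 = 4.
That makes an augmented eleventh a compound augmented fourth — an octave plus an augmented fourth.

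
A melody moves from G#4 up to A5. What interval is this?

G to A spans two letter names (G-A), plus an octave: a ninth.
G#4 to A5 is 13 semitones, a half step short of the major ninth (14), so this is minor.
(Equivalently, a compound minor second: a minor second plus an octave.)

minor 9th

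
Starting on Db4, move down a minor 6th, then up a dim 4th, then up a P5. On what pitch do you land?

Down a minor sixth from Db4: F3 (8 semitones down).
F3 up a diminished fourth → Bbb3 (4 semitones).
Up a perfect fifth from Bbb3: Fb4 (7 semitones up).

Fb4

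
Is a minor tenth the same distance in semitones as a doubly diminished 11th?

Both span 15 semitones: a minor tenth and a doubly diminished eleventh are the same chromatic distance.

Yes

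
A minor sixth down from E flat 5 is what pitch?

The sixth takes the letter from E down to G.
A minor sixth spans 8 semitones, so from Eb5 the target pitch is G4.

G 4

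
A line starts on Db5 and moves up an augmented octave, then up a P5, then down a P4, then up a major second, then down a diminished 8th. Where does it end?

F##5

Db5 up an augmented octave → D6 (13 semitones).
A perfect fifth up from D6 is A6.
Down a perfect fourth from A6: E6 (5 semitones down).
Up a major second from E6: F#6 (2 semitones up).
Down a diminished octave from F#6: F##5 (11 semitones down).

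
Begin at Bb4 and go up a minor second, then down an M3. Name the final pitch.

Abb4

Up a minor second from Bb4: Cb5 (1 semitone up).
Down a major third from Cb5: Abb4 (4 semitones down).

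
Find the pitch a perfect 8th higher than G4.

G5

An octave keeps the letter name G, an octave up from G.
A perfect octave spans 12 semitones, so from G4 the target pitch is G5.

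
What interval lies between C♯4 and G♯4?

C to G spans five letter names (C-D-E-F-G): a fifth.
Counting semitones, C#4→G#4 is 7, which is the perfect fifth.

perfect fifth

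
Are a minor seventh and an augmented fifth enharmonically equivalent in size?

No

10 semitones (minor seventh) vs 8 semitones (augmented fifth): not equal.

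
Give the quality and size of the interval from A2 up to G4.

minor fourteenth

A to G spans seven letter names (A-B-C-D-E-F-G), plus an octave — that makes it a fourteenth of some quality.
At 22 semitones, A2→G4 falls one short of a major fourteenth: minor.
(Equivalently, a compound minor seventh: a minor seventh plus an octave.)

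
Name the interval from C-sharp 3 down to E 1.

major 13th

Descending from C#3 to E1 is the same interval as ascending E1 to C#3.
E to C spans six letter names (E-F-G-A-B-C), plus an octave: a thirteenth.
E1 to C#3 is 21 semitones, matching the major thirteenth exactly, so the quality is major.
(Equivalently, a compound major sixth: a major sixth plus an octave.)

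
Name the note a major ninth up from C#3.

Two letters up from C (plus an octave) reaches D.
Moving 14 semitones up from C#3 (the size of a major ninth) reaches D#4.

D#4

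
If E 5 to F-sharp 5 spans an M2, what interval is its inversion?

Interval numbers invert to sum to nine: 2 + 7 = 9, so a second inverts to a seventh.
Quality inverts too: major becomes minor. That makes the inversion a minor seventh.

minor seventh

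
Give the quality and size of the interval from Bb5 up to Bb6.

perfect octave

B to B is the same letter name, plus an octave — that makes it an octave of some quality.
The perfect octave spans 12 semitones, and Bb5 to Bb6 is exactly 12 semitones — so this is a perfect octave.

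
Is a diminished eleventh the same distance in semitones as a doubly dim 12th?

No

A diminished eleventh is 16 semitones but a doubly diminished twelfth is 17 semitones — different sizes.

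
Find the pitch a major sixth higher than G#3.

Six letter names up from G: E.
A major sixth is 9 semitones; 9 semitones up from G#3 gives E#4.

E#4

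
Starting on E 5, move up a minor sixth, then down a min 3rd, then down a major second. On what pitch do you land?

Up a minor sixth from E5: C6 (8 semitones up).
Down a minor third from C6: A5 (3 semitones down).
A5 down a major second → G5 (2 semitones).

G 5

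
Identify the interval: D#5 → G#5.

P4

D to G spans four letter names (D-E-F-G) — that makes it a fourth of some quality.
The perfect fourth spans 5 semitones, and D#5 to G#5 is exactly 5 semitones — so this is a perfect fourth.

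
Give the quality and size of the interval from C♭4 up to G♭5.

perfect twelfth

C to G spans five letter names (C-D-E-F-G), plus an octave — that makes it a twelfth of some quality.
Counting semitones, Cb4→Gb5 is 19, which is the perfect twelfth.
(Equivalently, a compound perfect fifth: a perfect fifth plus an octave.)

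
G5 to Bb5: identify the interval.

G to B spans three letter names (G-A-B), so the interval is some kind of third.
A major third would be 4 semitones, but G5 to Bb5 is 3 — one semitone narrower, making it a minor third.

minor third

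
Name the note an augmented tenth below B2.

Gb1

The tenth's letter: B down three letter names plus an octave → G.
Moving 17 semitones down from B2 (the size of an augmented tenth) reaches Gb1.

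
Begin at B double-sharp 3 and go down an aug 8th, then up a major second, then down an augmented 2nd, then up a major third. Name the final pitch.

Down an augmented octave from B##3: B#2 (13 semitones down).
A major second up from B#2 is C##3.
An augmented second down from C##3 is B2.
Up a major third from B2: D#3 (4 semitones up).

D sharp 3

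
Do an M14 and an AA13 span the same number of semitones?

Yes

Both span 23 semitones: a major fourteenth and a doubly augmented thirteenth are the same chromatic distance.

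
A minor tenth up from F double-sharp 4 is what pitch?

A sharp 5

Three letters up from F (plus an octave) reaches A.
A minor tenth is 15 semitones; 15 semitones up from F##4 gives A#5.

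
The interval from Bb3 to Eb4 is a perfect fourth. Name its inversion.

P5

Interval numbers invert to sum to nine: 4 + 5 = 9, so a fourth inverts to a fifth.
Quality inverts too: perfect stays perfect. That makes the inversion a perfect fifth.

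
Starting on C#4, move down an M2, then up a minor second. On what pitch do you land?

C4

C#4 down a major second → B3 (2 semitones).
A minor second up from B3 is C4.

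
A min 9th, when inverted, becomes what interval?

major seventh

First reduce the compound minor ninth to its simple form, a minor second.
Inverted interval numbers add to nine, so a second pairs with a seventh (2 + 7 = 9).
The quality also flips — minor becomes major — giving a major seventh.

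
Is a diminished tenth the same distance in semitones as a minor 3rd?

A diminished tenth spans 14 semitones; a minor third spans 3 semitones. They differ by 11.

No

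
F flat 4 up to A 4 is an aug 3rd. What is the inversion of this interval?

Interval numbers invert to sum to nine: 3 + 6 = 9, so a third inverts to a sixth.
Quality inverts too: augmented becomes diminished. That makes the inversion a diminished sixth.

diminished sixth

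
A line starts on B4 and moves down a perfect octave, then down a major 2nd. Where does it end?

Down a perfect octave from B4: B3 (12 semitones down).
A major second down from B3 is A3.

A3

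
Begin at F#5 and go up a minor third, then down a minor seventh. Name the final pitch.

B4

Up a minor third from F#5: A5 (3 semitones up).
A minor seventh down from A5 is B4.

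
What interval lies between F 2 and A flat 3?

minor 10th

F to A spans three letter names (F-G-A), plus an octave — that makes it a tenth of some quality.
F2 to Ab3 is 15 semitones, a half step short of the major tenth (16), so this is minor.
(Equivalently, a compound minor third: a minor third plus an octave.)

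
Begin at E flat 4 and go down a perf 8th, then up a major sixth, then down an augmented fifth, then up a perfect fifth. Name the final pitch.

C flat 4

A perfect octave down from Eb4 is Eb3.
A major sixth up from Eb3 is C4.
Down an augmented fifth from C4: Fb3 (8 semitones down).
Fb3 up a perfect fifth → Cb4 (7 semitones).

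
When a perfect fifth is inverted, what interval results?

The rule of nine gives the new number: 9 − 5 = 4, so a fifth becomes a fourth.
And perfect stays perfect under inversion, so we get a perfect fourth.

perfect fourth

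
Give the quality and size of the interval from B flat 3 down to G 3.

minor third

Descending from Bb3 to G3 is the same interval as ascending G3 to Bb3.
G to B spans three letter names (G-A-B): a third.
G3 to Bb3 is 3 semitones, a half step short of the major third (4), so this is minor.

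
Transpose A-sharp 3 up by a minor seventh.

The seventh takes the letter from A up to G.
A minor seventh spans 10 semitones, so from A#3 the target pitch is G#4.

G-sharp 4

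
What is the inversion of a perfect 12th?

First reduce the compound perfect twelfth to its simple form, a perfect fifth.
Interval numbers invert to sum to nine: 5 + 4 = 9, so a fifth inverts to a fourth.
And perfect stays perfect under inversion, so we get a perfect fourth.

perfect 4th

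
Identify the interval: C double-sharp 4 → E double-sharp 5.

M10

C to E spans three letter names (C-D-E), plus an octave — that makes it a tenth of some quality.
C##4 to E##5 is 16 semitones, matching the major tenth exactly, so the quality is major.
(Equivalently, a compound major third: a major third plus an octave.)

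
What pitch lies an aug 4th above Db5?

Four letter names up from D: G.
An augmented fourth spans 6 semitones, so from Db5 the target pitch is G5.

G5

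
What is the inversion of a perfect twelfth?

P4

First reduce the compound perfect twelfth to its simple form, a perfect fifth.
Inverted interval numbers add to nine, so a fifth pairs with a fourth (5 + 4 = 9).
The quality also flips — perfect stays perfect — giving a perfect fourth.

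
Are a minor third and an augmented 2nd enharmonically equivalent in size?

Yes

A minor third = 3 semitones = an augmented second; enharmonically equal.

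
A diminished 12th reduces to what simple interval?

Take out an octave (7 from the number): 12 − 7 = 5.
Quality carries through unchanged, so the simple form is a diminished fifth.

diminished fifth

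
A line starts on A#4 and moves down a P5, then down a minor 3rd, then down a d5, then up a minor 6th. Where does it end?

A#4 down a perfect fifth → D#4 (7 semitones).
Down a minor third from D#4: B#3 (3 semitones down).
Down a diminished fifth from B#3: E##3 (6 semitones down).
A minor sixth up from E##3 is C##4.

C##4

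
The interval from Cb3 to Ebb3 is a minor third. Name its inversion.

major 6th

Inverted interval numbers add to nine, so a third pairs with a sixth (3 + 6 = 9).
The quality also flips — minor becomes major — giving a major sixth.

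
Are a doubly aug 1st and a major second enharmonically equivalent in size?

Yes

Both span 2 semitones: a doubly augmented unison and a major second are the same chromatic distance.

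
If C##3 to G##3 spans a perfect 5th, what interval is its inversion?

perfect fourth

The rule of nine gives the new number: 9 − 5 = 4, so a fifth becomes a fourth.
Quality inverts too: perfect stays perfect. That makes the inversion a perfect fourth.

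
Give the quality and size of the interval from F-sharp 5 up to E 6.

F to E spans seven letter names (F-G-A-B-C-D-E): a seventh.
A major seventh would be 11 semitones, but F#5 to E6 is 10 — one semitone narrower, making it a minor seventh.

minor seventh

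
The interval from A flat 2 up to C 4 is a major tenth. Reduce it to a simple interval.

major third

Take out an octave (7 from the number): 10 − 7 = 3.
So a major tenth is an octave plus a major third. The quality is unchanged.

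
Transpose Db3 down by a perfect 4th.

Counting four letter names down from D lands on A.
Moving 5 semitones down from Db3 (the size of a perfect fourth) reaches Ab2.

Ab2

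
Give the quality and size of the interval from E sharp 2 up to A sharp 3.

perfect 11th

E to A spans four letter names (E-F-G-A), plus an octave, so the interval is some kind of eleventh.
The perfect eleventh spans 17 semitones, and E#2 to A#3 is exactly 17 semitones — so this is a perfect eleventh.
(Equivalently, a compound perfect fourth: a perfect fourth plus an octave.)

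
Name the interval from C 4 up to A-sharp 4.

augmented sixth

C to A spans six letter names (C-D-E-F-G-A): a sixth.
The major sixth is 9 semitones; here we have 10, one semitone wider: augmented.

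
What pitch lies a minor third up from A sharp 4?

C sharp 5

Counting three letter names up from A lands on C.
A minor third spans 3 semitones, so from A#4 the target pitch is C#5.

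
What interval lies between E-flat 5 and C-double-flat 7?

E to C spans six letter names (E-F-G-A-B-C), plus an octave — that makes it a thirteenth of some quality.
The major thirteenth is 21 semitones; here we have 19, two semitones narrower: diminished.
(Equivalently, a compound diminished sixth: a diminished sixth plus an octave.)

d13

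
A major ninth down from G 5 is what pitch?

F 4

Two letters down from G (plus an octave) reaches F.
A major ninth is 14 semitones; 14 semitones down from G5 gives F4.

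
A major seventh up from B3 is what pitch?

A#4

The seventh takes the letter from B up to A.
A major seventh is 11 semitones; 11 semitones up from B3 gives A#4.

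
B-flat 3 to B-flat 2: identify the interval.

Descending from Bb3 to Bb2 is the same interval as ascending Bb2 to Bb3.
B to B is the same letter name, plus an octave: an octave.
Bb2 to Bb3 is 12 semitones, matching the perfect octave exactly, so the quality is perfect.

perfect octave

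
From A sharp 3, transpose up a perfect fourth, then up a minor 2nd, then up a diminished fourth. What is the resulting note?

Up a perfect fourth from A#3: D#4 (5 semitones up).
A minor second up from D#4 is E4.
A diminished fourth up from E4 is Ab4.

A flat 4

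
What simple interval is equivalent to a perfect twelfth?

Subtracting seven from the interval number removes an octave: 12 − 7 = 5.
Quality carries through unchanged, so the simple form is a perfect fifth.

perfect 5th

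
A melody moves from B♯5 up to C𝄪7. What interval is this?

B to C spans two letter names (B-C), plus an octave, so the interval is some kind of ninth.
The major ninth spans 14 semitones, and B#5 to C##7 is exactly 14 semitones — so this is a major ninth.
(Equivalently, a compound major second: a major second plus an octave.)

major ninth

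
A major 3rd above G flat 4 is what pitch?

B flat 4

Three letter names up from G: B.
A major third is 4 semitones; 4 semitones up from Gb4 gives Bb4.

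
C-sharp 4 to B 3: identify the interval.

Descending from C#4 to B3 is the same interval as ascending B3 to C#4.
B to C spans two letter names (B-C) — that makes it a second of some quality.
B3 to C#4 is 2 semitones, matching the major second exactly, so the quality is major.

major 2nd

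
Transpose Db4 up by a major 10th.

Three letters up from D (plus an octave) reaches F.
A major tenth is 16 semitones; 16 semitones up from Db4 gives F5.

F5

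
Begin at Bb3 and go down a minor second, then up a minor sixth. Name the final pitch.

F4

Bb3 down a minor second → A3 (1 semitone).
Up a minor sixth from A3: F4 (8 semitones up).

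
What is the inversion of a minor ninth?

First reduce the compound minor ninth to its simple form, a minor second.
Inverted interval numbers add to nine, so a second pairs with a seventh (2 + 7 = 9).
The quality also flips — minor becomes major — giving a major seventh.

major 7th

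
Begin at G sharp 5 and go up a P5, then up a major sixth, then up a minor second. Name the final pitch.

Up a perfect fifth from G#5: D#6 (7 semitones up).
Up a major sixth from D#6: B#6 (9 semitones up).
Up a minor second from B#6: C#7 (1 semitone up).

C sharp 7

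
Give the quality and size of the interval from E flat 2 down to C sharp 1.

Descending from Eb2 to C#1 is the same interval as ascending C#1 to Eb2.
C to E spans three letter names (C-D-E), plus an octave, so the interval is some kind of tenth.
C#1 to Eb2 spans 14 semitones — two semitones narrower than the major tenth (16) — giving a diminished tenth.
(Equivalently, a compound diminished third: a diminished third plus an octave.)

diminished 10th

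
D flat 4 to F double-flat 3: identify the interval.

augmented 6th

Descending from Db4 to Fbb3 is the same interval as ascending Fbb3 to Db4.
F to D spans six letter names (F-G-A-B-C-D): a sixth.
A major sixth would be 9 semitones; Fbb3 to Db4 is 10, one semitone wider, so the interval is augmented.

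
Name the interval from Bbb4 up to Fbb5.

B to F spans five letter names (B-C-D-E-F), so the interval is some kind of fifth.
The perfect fifth is 7 semitones; here we have 6, one semitone narrower: diminished.

diminished 5th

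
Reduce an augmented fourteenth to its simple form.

A7

Subtracting seven from the interval number removes an octave: 14 − 7 = 7.
That makes an augmented fourteenth a compound augmented seventh — an octave plus an augmented seventh.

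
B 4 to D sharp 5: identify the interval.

B to D spans three letter names (B-C-D) — that makes it a third of some quality.
The major third spans 4 semitones, and B4 to D#5 is exactly 4 semitones — so this is a major third.

major third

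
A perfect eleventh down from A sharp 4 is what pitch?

E sharp 3

Four letters down from A (plus an octave) reaches E.
Moving 17 semitones down from A#4 (the size of a perfect eleventh) reaches E#3.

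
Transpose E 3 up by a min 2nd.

Two letter names up from E: F.
A minor second spans 1 semitone, so from E3 the target pitch is F3.

F 3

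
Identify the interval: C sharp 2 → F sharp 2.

C to F spans four letter names (C-D-E-F), so the interval is some kind of fourth.
Counting semitones, C#2→F#2 is 5, which is the perfect fourth.

P4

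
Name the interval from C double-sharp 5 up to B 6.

C to B spans seven letter names (C-D-E-F-G-A-B), plus an octave, so the interval is some kind of fourteenth.
The major fourteenth is 23 semitones; here we have 21, two semitones narrower: diminished.
(Equivalently, a compound diminished seventh: a diminished seventh plus an octave.)

d14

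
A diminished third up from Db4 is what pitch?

Three letter names up from D: F.
A diminished third spans 2 semitones, so from Db4 the target pitch is Fbb4.

Fbb4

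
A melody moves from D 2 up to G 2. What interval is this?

D to G spans four letter names (D-E-F-G) — that makes it a fourth of some quality.
Counting semitones, D2→G2 is 5, which is the perfect fourth.

P4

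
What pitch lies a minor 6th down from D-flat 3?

Counting six letter names down from D lands on F.
A minor sixth is 8 semitones; 8 semitones down from Db3 gives F2.

F 2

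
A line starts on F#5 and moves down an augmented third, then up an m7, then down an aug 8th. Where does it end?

An augmented third down from F#5 is Db5.
Up a minor seventh from Db5: Cb6 (10 semitones up).
Down an augmented octave from Cb6: Cbb5 (13 semitones down).

Cbb5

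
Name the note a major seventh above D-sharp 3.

C-double-sharp 4

The seventh takes the letter from D up to C.
Moving 11 semitones up from D#3 (the size of a major seventh) reaches C##4.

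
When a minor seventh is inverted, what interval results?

Interval numbers invert to sum to nine: 7 + 2 = 9, so a seventh inverts to a second.
And minor becomes major under inversion, so we get a major second.

major second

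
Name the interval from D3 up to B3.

D to B spans six letter names (D-E-F-G-A-B) — that makes it a sixth of some quality.
D3 to B3 is 9 semitones, matching the major sixth exactly, so the quality is major.

major 6th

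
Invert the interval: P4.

Interval numbers invert to sum to nine: 4 + 5 = 9, so a fourth inverts to a fifth.
Quality inverts too: perfect stays perfect. That makes the inversion a perfect fifth.

P5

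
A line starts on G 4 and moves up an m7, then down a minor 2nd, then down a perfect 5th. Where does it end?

A 4

G4 up a minor seventh → F5 (10 semitones).
A minor second down from F5 is E5.
Down a perfect fifth from E5: A4 (7 semitones down).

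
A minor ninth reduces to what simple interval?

Each octave removed subtracts seven from the number: 9 − 7 = 2.
Quality carries through unchanged, so the simple form is a minor second.

minor second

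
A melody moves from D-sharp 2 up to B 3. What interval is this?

minor thirteenth

D to B spans six letter names (D-E-F-G-A-B), plus an octave, so the interval is some kind of thirteenth.
At 20 semitones, D#2→B3 falls one short of a major thirteenth: minor.
(Equivalently, a compound minor sixth: a minor sixth plus an octave.)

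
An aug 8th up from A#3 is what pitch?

For an octave the letter name doesn't change: still A, an octave up.
An augmented octave spans 13 semitones, so from A#3 the target pitch is A##4.

A##4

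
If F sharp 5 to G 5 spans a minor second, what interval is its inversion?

The rule of nine gives the new number: 9 − 2 = 7, so a second becomes a seventh.
Quality inverts too: minor becomes major. That makes the inversion a major seventh.

M7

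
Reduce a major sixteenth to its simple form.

Each octave removed subtracts seven from the number: 16 − 14 = 2.
So a major sixteenth is 2 octaves plus a major second. The quality is unchanged.

M2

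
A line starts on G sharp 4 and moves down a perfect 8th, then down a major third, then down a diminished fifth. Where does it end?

G#4 down a perfect octave → G#3 (12 semitones).
Down a major third from G#3: E3 (4 semitones down).
A diminished fifth down from E3 is A#2.

A sharp 2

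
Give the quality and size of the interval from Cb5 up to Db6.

M9

C to D spans two letter names (C-D), plus an octave, so the interval is some kind of ninth.
Counting semitones, Cb5→Db6 is 14, which is the major ninth.
(Equivalently, a compound major second: a major second plus an octave.)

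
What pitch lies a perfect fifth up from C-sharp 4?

G-sharp 4

Five letter names up from C: G.
A perfect fifth spans 7 semitones, so from C#4 the target pitch is G#4.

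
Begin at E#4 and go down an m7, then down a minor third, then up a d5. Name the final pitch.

A#3

A minor seventh down from E#4 is F##3.
F##3 down a minor third → D##3 (3 semitones).
Up a diminished fifth from D##3: A#3 (6 semitones up).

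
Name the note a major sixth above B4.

G#5

Counting six letter names up from B lands on G.
A major sixth spans 9 semitones, so from B4 the target pitch is G#5.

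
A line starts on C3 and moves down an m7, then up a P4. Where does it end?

G2

Down a minor seventh from C3: D2 (10 semitones down).
D2 up a perfect fourth → G2 (5 semitones).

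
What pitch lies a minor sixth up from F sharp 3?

Six letter names up from F: D.
Moving 8 semitones up from F#3 (the size of a minor sixth) reaches D4.

D 4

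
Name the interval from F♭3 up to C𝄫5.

diminished twelfth

F to C spans five letter names (F-G-A-B-C), plus an octave: a twelfth.
The perfect twelfth is 19 semitones; here we have 18, one semitone narrower: diminished.
(Equivalently, a compound diminished fifth: a diminished fifth plus an octave.)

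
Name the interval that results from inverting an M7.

minor second

Inverted interval numbers add to nine, so a seventh pairs with a second (7 + 2 = 9).
Quality inverts too: major becomes minor. That makes the inversion a minor second.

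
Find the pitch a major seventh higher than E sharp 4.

The seventh takes the letter from E up to D.
A major seventh spans 11 semitones, so from E#4 the target pitch is D##5.

D double-sharp 5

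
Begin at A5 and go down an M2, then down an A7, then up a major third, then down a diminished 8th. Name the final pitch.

C4

A5 down a major second → G5 (2 semitones).
An augmented seventh down from G5 is Abb4.
Up a major third from Abb4: Cb5 (4 semitones up).
Down a diminished octave from Cb5: C4 (11 semitones down).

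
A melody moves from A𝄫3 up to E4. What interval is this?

doubly augmented fifth

A to E spans five letter names (A-B-C-D-E): a fifth.
A perfect fifth would be 7 semitones; Abb3 to E4 is 9, two semitones wider, so the interval is doubly augmented.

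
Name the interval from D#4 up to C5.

D to C spans seven letter names (D-E-F-G-A-B-C) — that makes it a seventh of some quality.
D#4 to C5 spans 9 semitones — two semitones narrower than the major seventh (11) — giving a diminished seventh.

diminished seventh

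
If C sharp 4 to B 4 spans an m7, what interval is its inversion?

major 2nd

The rule of nine gives the new number: 9 − 7 = 2, so a seventh becomes a second.
And minor becomes major under inversion, so we get a major second.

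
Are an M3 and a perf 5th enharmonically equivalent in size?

A major third spans 4 semitones; a perfect fifth spans 7 semitones. They differ by 3.

No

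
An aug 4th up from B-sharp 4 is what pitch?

E-double-sharp 5

Counting four letter names up from B lands on E.
An augmented fourth spans 6 semitones, so from B#4 the target pitch is E##5.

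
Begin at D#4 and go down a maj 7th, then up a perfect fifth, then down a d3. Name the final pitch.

G##3

Down a major seventh from D#4: E3 (11 semitones down).
Up a perfect fifth from E3: B3 (7 semitones up).
A diminished third down from B3 is G##3.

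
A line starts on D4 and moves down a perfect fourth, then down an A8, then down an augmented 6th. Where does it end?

A perfect fourth down from D4 is A3.
An augmented octave down from A3 is Ab2.
Down an augmented sixth from Ab2: Cbb2 (10 semitones down).

Cbb2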